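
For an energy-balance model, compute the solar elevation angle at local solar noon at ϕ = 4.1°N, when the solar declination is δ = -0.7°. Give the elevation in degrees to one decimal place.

85.2°

At local noon the hour angle is zero, so the zenith angle equals |ϕ − δ| = |+4.1° − (-0.700°)| = 4.800°.
Elevation = 90° − 4.800° = 85.2°.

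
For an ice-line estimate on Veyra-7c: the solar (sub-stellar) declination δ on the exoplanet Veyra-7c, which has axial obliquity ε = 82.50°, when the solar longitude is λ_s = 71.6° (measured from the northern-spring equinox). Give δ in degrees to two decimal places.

δ = +70.18°

sin δ = sin ε · sin λ_s = sin 82.50° × sin 71.6° = 0.940758.
δ = arcsin(0.940758) = +70.18°.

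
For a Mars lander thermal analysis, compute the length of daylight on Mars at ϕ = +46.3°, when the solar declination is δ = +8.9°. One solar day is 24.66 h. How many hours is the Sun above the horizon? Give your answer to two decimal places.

13.62 h

cos h₀ = −tan ϕ · tan δ = −tan(+46.3°) × tan(+8.900°) = -0.1639, so h₀ = 1.7354 rad = 99.43°.
Daylight = 2h₀/(2π) × 24.66 h = (1.7354/π) × 24.66 = 13.62 h.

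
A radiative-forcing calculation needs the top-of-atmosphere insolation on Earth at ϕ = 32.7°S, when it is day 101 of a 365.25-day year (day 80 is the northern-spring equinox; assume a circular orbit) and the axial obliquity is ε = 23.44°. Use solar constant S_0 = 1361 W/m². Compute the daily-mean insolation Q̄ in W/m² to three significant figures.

Q̄ ≈ 311 W/m²

Solar longitude: L_s = 360° × (101 − 80)/365.25 = 20.698°.
sin δ = sin 23.44° × sin 20.698° = 0.14060, so δ = +8.082°.
cos h₀ = −tan(-32.7°) tan(+8.082°) = 0.0912, h₀ = 1.4795 rad.
Bracket: h₀ sin ϕ sin δ + cos ϕ cos δ sin h₀ = 1.4795×-0.54024×0.14060 + 0.84151×0.99007×0.99584 = -0.112379 + 0.829688 = 0.717309.
Q̄ = (S_0/π) × [bracket] = (1361/π) × 0.717309 = 310.8 W/m².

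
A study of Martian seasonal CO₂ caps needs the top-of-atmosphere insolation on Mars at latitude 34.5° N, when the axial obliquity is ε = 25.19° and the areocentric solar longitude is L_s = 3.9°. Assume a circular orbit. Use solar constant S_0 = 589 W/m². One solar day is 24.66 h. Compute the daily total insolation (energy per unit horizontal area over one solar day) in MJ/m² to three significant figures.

sin δ = sin 25.19° × sin 3.9° = 0.02895, so δ = +1.659°.
cos h₀ = −tan(+34.5°) tan(+1.659°) = -0.0199, h₀ = 1.5907 rad.
Bracket: h₀ sin ϕ sin δ + cos ϕ cos δ sin h₀ = 1.5907×0.56641×0.02895 + 0.82413×0.99958×0.99980 = 0.026084 + 0.823619 = 0.849703.
Q̄ = (S_0/π) × [bracket] = (589/π) × 0.849703 = 159.31 W/m².
Daily total = Q̄ × 24.66 h × 3600 s/h = 159.31 × 24.66 × 3600 / 10⁶ = 14.14 MJ/m².

14.1 MJ/m²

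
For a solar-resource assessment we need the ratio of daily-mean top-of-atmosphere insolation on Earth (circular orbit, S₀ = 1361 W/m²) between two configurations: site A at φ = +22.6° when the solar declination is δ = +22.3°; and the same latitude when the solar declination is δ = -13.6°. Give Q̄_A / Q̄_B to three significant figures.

— Configuration A (φ=+22.6°):
cos H₀ = −tan(+22.6°) tan(+22.300°) = -0.1707, H₀ = 1.7424 rad.
Bracket: H₀ sin φ sin δ + cos φ cos δ sin H₀ = 1.7424×0.38430×0.37946 + 0.92321×0.92521×0.98532 = 0.254088 + 0.841624 = 1.095712.
Q̄ = (S₀/π) × [bracket] = (1361/π) × 1.095712 = 474.68 W/m².
— Configuration B (φ=+22.6°):
cos H₀ = −tan(+22.6°) tan(-13.600°) = 0.1007, H₀ = 1.4699 rad.
Bracket: H₀ sin φ sin δ + cos φ cos δ sin H₀ = 1.4699×0.38430×-0.23514 + 0.92321×0.97196×0.99492 = -0.132826 + 0.892765 = 0.759939.
Q̄ = (S₀/π) × [bracket] = (1361/π) × 0.759939 = 329.22 W/m².
Ratio Q̄_A / Q̄_B = 474.68 / 329.22 = 1.442.

Q̄_A / Q̄_B ≈ 1.44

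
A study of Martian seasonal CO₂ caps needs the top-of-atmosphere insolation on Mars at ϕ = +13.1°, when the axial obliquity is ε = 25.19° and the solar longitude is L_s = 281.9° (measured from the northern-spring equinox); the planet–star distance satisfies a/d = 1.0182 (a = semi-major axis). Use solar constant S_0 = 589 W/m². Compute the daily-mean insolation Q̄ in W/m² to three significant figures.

Q̄ ≈ 144 W/m²

Solar declination: sin δ = sin ε · sin L_s = sin 25.19° × sin 281.9° = -0.41647, so δ = -24.612°.
cos h₀ = −tan(+13.1°) tan(-24.612°) = 0.1066, h₀ = 1.4640 rad.
Bracket: h₀ sin ϕ sin δ + cos ϕ cos δ sin h₀ = 1.4640×0.22665×-0.41647 + 0.97398×0.90915×0.99430 = -0.138191 + 0.880447 = 0.742256.
Inverse-square distance factor (a/d)² = 1.0182² = 1.036731.
Q̄ = (S_0/π) × 1.036731 × [bracket] = (589/π) × 1.036731 × 0.742256 = 144.3 W/m².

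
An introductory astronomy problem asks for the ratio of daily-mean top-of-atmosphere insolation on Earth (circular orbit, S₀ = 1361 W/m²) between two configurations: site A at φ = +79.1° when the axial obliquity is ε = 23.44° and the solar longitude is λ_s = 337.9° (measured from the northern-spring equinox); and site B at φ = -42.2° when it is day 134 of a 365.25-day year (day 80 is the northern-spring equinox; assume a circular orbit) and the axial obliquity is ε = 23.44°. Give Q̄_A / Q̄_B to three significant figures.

— Configuration A (φ=+79.1°):
Solar declination: sin δ = sin ε · sin λ_s = sin 23.44° × sin 337.9° = -0.14966, so δ = -8.607°.
cos H₀ = −tan(+79.1°) tan(-8.607°) = 0.7860, H₀ = 0.6665 rad.
Bracket: H₀ sin φ sin δ + cos φ cos δ sin H₀ = 0.6665×0.98196×-0.14966 + 0.18910×0.98874×0.61821 = -0.097949 + 0.115587 = 0.017638.
Q̄ = (S₀/π) × [bracket] = (1361/π) × 0.017638 = 7.6411 W/m².
— Configuration B (φ=-42.2°):
Solar longitude: λ_s = 360° × (134 − 80)/365.25 = 53.224°.
sin δ = sin 23.44° × sin 53.224° = 0.31862, so δ = +18.580°.
cos H₀ = −tan(-42.2°) tan(+18.580°) = 0.3048, H₀ = 1.2611 rad.
Bracket: H₀ sin φ sin δ + cos φ cos δ sin H₀ = 1.2611×-0.67172×0.31862 + 0.74080×0.94788×0.95242 = -0.269905 + 0.668779 = 0.398874.
Q̄ = (S₀/π) × [bracket] = (1361/π) × 0.398874 = 172.80 W/m².
Ratio Q̄_A / Q̄_B = 7.6411 / 172.80 = 0.04422.

Q̄_A / Q̄_B ≈ 0.0442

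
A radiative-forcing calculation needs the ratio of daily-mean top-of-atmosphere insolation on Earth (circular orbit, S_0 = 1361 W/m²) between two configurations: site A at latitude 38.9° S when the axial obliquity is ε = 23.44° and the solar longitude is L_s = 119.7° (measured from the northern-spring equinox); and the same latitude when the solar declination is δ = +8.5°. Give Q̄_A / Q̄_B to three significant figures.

— Configuration A (ϕ=-38.9°):
Solar declination: sin δ = sin ε · sin L_s = sin 23.44° × sin 119.7° = 0.34553, so δ = +20.214°.
cos h₀ = −tan(-38.9°) tan(+20.214°) = 0.2971, h₀ = 1.2691 rad.
Bracket: h₀ sin ϕ sin δ + cos ϕ cos δ sin h₀ = 1.2691×-0.62796×0.34553 + 0.77824×0.93841×0.95484 = -0.275368 + 0.697327 = 0.421959.
Q̄ = (S_0/π) × [bracket] = (1361/π) × 0.421959 = 182.80 W/m².
— Configuration B (ϕ=-38.9°):
cos h₀ = −tan(-38.9°) tan(+8.500°) = 0.1206, h₀ = 1.4499 rad.
Bracket: h₀ sin ϕ sin δ + cos ϕ cos δ sin h₀ = 1.4499×-0.62796×0.14781 + 0.77824×0.98902×0.99270 = -0.134578 + 0.764076 = 0.629498.
Q̄ = (S_0/π) × [bracket] = (1361/π) × 0.629498 = 272.71 W/m².
Ratio Q̄_A / Q̄_B = 182.80 / 272.71 = 0.6703.

Q̄_A / Q̄_B ≈ 0.670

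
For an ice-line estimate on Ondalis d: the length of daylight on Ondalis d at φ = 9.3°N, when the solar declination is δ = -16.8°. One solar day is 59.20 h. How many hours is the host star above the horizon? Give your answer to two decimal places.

cos H₀ = −tan φ · tan δ = −tan(+9.3°) × tan(-16.800°) = 0.0494, so H₀ = 1.5213 rad = 87.17°.
Daylight = 2H₀/(2π) × 59.20 h = (1.5213/π) × 59.20 = 28.67 h.

28.67 h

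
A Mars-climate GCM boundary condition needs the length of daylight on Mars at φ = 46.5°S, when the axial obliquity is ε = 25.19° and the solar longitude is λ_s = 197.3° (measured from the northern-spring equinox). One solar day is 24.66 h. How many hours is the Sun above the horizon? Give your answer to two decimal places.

13.39 h

Solar declination: sin δ = sin ε · sin λ_s = sin 25.19° × sin 197.3° = -0.12657, so δ = -7.271°.
cos H₀ = −tan φ · tan δ = −tan(-46.5°) × tan(-7.271°) = -0.1345, so H₀ = 1.7057 rad = 97.73°.
Daylight = 2H₀/(2π) × 24.66 h = (1.7057/π) × 24.66 = 13.39 h.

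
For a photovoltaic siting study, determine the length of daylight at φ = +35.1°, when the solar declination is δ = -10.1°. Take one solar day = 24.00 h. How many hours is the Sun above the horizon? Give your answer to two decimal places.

11.04 h

cos H₀ = −tan φ · tan δ = −tan(+35.1°) × tan(-10.100°) = 0.1252, so H₀ = 1.4453 rad = 82.81°.
Daylight = 2H₀/(2π) × 24.00 h = (1.4453/π) × 24.00 = 11.04 h.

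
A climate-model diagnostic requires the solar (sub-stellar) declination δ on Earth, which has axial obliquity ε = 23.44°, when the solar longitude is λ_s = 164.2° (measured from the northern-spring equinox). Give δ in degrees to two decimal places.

δ = +6.22°

sin δ = sin ε · sin λ_s = sin 23.44° × sin 164.2° = 0.108310.
δ = arcsin(0.108310) = +6.22°.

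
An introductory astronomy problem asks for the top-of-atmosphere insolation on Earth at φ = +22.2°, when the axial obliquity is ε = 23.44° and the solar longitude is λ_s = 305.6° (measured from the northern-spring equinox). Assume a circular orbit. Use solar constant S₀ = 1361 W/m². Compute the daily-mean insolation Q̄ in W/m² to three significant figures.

Solar declination: sin δ = sin ε · sin λ_s = sin 23.44° × sin 305.6° = -0.32344, so δ = -18.871°.
cos H₀ = −tan(+22.2°) tan(-18.871°) = 0.1395, H₀ = 1.4308 rad.
Bracket: H₀ sin φ sin δ + cos φ cos δ sin H₀ = 1.4308×0.37784×-0.32344 + 0.92587×0.94625×0.99022 = -0.174856 + 0.867536 = 0.692680.
Q̄ = (S₀/π) × [bracket] = (1361/π) × 0.692680 = 300.1 W/m².

Q̄ ≈ 300 W/m²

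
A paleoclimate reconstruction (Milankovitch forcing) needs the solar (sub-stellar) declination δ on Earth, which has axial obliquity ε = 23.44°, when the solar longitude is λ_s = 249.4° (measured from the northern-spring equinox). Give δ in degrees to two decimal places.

sin δ = sin ε · sin λ_s = sin 23.44° × sin 249.4° = -0.372354.
δ = arcsin(-0.372354) = -21.86°.

δ = -21.86°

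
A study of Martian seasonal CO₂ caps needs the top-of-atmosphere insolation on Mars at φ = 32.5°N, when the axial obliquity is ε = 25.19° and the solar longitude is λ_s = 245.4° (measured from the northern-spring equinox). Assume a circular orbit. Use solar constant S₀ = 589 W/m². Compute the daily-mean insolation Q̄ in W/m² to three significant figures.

Solar declination: sin δ = sin ε · sin λ_s = sin 25.19° × sin 245.4° = -0.38699, so δ = -22.767°.
cos H₀ = −tan(+32.5°) tan(-22.767°) = 0.2674, H₀ = 1.3001 rad.
Bracket: H₀ sin φ sin δ + cos φ cos δ sin H₀ = 1.3001×0.53730×-0.38699 + 0.84339×0.92208×0.96359 = -0.270329 + 0.749358 = 0.479029.
Q̄ = (S₀/π) × [bracket] = (589/π) × 0.479029 = 89.81 W/m².

Q̄ ≈ 89.8 W/m²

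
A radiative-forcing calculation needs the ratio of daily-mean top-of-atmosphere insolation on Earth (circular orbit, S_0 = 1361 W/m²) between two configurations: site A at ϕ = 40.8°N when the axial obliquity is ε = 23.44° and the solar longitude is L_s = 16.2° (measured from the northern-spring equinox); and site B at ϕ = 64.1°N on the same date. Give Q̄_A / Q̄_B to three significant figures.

— Configuration A (ϕ=+40.8°):
Solar declination: sin δ = sin ε · sin L_s = sin 23.44° × sin 16.2° = 0.11098, so δ = +6.372°.
cos h₀ = −tan(+40.8°) tan(+6.372°) = -0.0964, h₀ = 1.6673 rad.
Bracket: h₀ sin ϕ sin δ + cos ϕ cos δ sin h₀ = 1.6673×0.65342×0.11098 + 0.75700×0.99382×0.99534 = 0.120907 + 0.748816 = 0.869723.
Q̄ = (S_0/π) × [bracket] = (1361/π) × 0.869723 = 376.78 W/m².
— Configuration B (ϕ=+64.1°):
cos h₀ = −tan(+64.1°) tan(+6.372°) = -0.2300, h₀ = 1.8028 rad.
Bracket: h₀ sin ϕ sin δ + cos ϕ cos δ sin h₀ = 1.8028×0.89956×0.11098 + 0.43680×0.99382×0.97320 = 0.179979 + 0.422467 = 0.602446.
Q̄ = (S_0/π) × [bracket] = (1361/π) × 0.602446 = 260.99 W/m².
Ratio Q̄_A / Q̄_B = 376.78 / 260.99 = 1.444.

Q̄_A / Q̄_B ≈ 1.44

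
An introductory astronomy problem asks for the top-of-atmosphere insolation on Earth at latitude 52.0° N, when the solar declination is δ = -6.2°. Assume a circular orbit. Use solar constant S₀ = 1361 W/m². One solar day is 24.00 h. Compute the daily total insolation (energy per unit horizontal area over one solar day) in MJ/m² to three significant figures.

18.1 MJ/m²

cos H₀ = −tan(+52.0°) tan(-6.200°) = 0.1390, H₀ = 1.4313 rad.
Bracket: H₀ sin φ sin δ + cos φ cos δ sin H₀ = 1.4313×0.78801×-0.10800 + 0.61566×0.99415×0.99029 = -0.121811 + 0.606115 = 0.484304.
Q̄ = (S₀/π) × [bracket] = (1361/π) × 0.484304 = 209.81 W/m².
Daily total = Q̄ × 24.00 h × 3600 s/h = 209.81 × 24.00 × 3600 / 10⁶ = 18.13 MJ/m².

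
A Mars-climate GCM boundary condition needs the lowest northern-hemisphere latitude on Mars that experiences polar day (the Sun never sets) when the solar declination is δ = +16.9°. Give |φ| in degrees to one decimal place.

Polar day requires cos H₀ = −tan φ tan δ ≤ −1, i.e. tan φ tan δ ≥ 1.
The boundary is |tan φ| · |tan δ| = 1, so |φ| = 90° − |δ| = 90° − 16.9° = 73.1° in the northern hemisphere.

|φ| = 73.1°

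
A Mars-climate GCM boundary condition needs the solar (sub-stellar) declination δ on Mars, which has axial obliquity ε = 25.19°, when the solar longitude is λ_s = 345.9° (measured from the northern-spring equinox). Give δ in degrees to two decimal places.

sin δ = sin ε · sin λ_s = sin 25.19° × sin 345.9° = -0.103688.
δ = arcsin(-0.103688) = -5.95°.

δ = -5.95°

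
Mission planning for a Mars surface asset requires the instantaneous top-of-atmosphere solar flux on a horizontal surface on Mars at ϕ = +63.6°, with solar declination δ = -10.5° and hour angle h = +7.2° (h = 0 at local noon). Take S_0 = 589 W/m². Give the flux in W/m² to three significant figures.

159 W/m²

cos θ_z = sin ϕ sin δ + cos ϕ cos δ cos h = -0.163231 + 0.433742 = 0.270511.
Flux = S_0 · cos θ_z = 589 × 0.270511 = 159.3 W/m².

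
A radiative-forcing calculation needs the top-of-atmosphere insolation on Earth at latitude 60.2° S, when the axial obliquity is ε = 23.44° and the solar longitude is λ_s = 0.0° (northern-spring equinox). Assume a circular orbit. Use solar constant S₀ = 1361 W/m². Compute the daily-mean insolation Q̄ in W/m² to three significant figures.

Solar declination: sin δ = sin ε · sin λ_s = sin 23.44° × sin 0.0° = 0.00000, so δ = +0.000°.
cos H₀ = −tan(-60.2°) tan(+0.000°) = 0.0000, H₀ = 1.5708 rad.
Bracket: H₀ sin φ sin δ + cos φ cos δ sin H₀ = 1.5708×-0.86777×0.00000 + 0.49697×1.00000×1.00000 = -0.000000 + 0.496970 = 0.496970.
Q̄ = (S₀/π) × [bracket] = (1361/π) × 0.496970 = 215.3 W/m².

Q̄ ≈ 215 W/m²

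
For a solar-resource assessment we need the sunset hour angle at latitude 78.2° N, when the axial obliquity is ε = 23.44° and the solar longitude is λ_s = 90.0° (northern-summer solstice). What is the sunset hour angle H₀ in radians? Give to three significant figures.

H₀ = 3.14 rad

Solar declination: sin δ = sin ε · sin λ_s = sin 23.44° × sin 90.0° = 0.39779, so δ = +23.440°.
Sunrise equation: cos H₀ = −tan φ · tan δ = -2.0754 ≤ −1, so the Sun never sets (polar day) and H₀ = π.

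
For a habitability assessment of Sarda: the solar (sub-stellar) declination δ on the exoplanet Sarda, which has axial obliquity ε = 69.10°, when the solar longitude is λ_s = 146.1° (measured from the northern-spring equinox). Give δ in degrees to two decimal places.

δ = +31.40°

sin δ = sin ε · sin λ_s = sin 69.10° × sin 146.1° = 0.521048.
δ = arcsin(0.521048) = +31.40°.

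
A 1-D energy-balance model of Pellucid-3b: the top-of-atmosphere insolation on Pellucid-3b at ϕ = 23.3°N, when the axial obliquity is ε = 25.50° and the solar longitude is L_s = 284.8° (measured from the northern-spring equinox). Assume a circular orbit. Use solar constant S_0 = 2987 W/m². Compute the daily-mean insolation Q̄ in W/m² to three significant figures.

Solar declination: sin δ = sin ε · sin L_s = sin 25.50° × sin 284.8° = -0.41623, so δ = -24.597°.
cos h₀ = −tan(+23.3°) tan(-24.597°) = 0.1971, h₀ = 1.3724 rad.
Bracket: h₀ sin ϕ sin δ + cos ϕ cos δ sin h₀ = 1.3724×0.39555×-0.41623 + 0.91845×0.90926×0.98037 = -0.225952 + 0.818717 = 0.592765.
Q̄ = (S_0/π) × [bracket] = (2987/π) × 0.592765 = 563.6 W/m².

Q̄ ≈ 564 W/m²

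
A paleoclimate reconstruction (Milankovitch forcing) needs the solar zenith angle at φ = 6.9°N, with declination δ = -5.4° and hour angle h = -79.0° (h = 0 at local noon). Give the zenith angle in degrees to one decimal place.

θ_z = 79.8°

cos θ_z = sin φ sin δ + cos φ cos δ cos h = -0.011306 + 0.188586 = 0.177280.
θ_z = arccos(0.177280) = 79.8°.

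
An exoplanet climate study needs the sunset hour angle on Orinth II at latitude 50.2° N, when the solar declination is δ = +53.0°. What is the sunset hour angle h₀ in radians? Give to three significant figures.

Sunrise equation: cos h₀ = −tan ϕ · tan δ = -1.5928 ≤ −1, so the host star never sets (polar day) and h₀ = π.

h₀ = 3.14 rad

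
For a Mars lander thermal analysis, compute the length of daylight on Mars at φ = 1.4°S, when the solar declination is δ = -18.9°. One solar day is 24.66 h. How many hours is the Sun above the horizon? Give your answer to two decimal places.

cos H₀ = −tan φ · tan δ = −tan(-1.4°) × tan(-18.900°) = -0.0084, so H₀ = 1.5792 rad = 90.48°.
Daylight = 2H₀/(2π) × 24.66 h = (1.5792/π) × 24.66 = 12.40 h.

12.40 h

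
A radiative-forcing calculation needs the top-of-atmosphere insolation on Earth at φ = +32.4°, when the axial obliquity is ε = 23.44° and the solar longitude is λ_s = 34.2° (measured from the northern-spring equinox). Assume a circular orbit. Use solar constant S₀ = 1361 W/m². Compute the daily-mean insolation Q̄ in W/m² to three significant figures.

Q̄ ≈ 442 W/m²

Solar declination: sin δ = sin ε · sin λ_s = sin 23.44° × sin 34.2° = 0.22359, so δ = +12.920°.
cos H₀ = −tan(+32.4°) tan(+12.920°) = -0.1456, H₀ = 1.7169 rad.
Bracket: H₀ sin φ sin δ + cos φ cos δ sin H₀ = 1.7169×0.53583×0.22359 + 0.84433×0.97468×0.98935 = 0.205695 + 0.814187 = 1.019882.
Q̄ = (S₀/π) × [bracket] = (1361/π) × 1.019882 = 441.8 W/m².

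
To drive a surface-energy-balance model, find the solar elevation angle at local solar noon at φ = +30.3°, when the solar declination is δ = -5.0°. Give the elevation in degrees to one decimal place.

54.7°

At local noon the hour angle is zero, so the zenith angle equals |φ − δ| = |+30.3° − (-5.000°)| = 35.300°.
Elevation = 90° − 35.300° = 54.7°.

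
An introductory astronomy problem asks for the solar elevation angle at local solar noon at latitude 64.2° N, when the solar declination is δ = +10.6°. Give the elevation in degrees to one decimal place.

At local noon the hour angle is zero, so the zenith angle equals |ϕ − δ| = |+64.2° − (+10.600°)| = 53.600°.
Elevation = 90° − 53.600° = 36.4°.

36.4°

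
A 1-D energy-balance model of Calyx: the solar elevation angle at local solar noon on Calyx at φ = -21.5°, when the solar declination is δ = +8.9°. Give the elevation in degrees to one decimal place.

59.6°

At local noon the hour angle is zero, so the zenith angle equals |φ − δ| = |-21.5° − (+8.900°)| = 30.400°.
Elevation = 90° − 30.400° = 59.6°.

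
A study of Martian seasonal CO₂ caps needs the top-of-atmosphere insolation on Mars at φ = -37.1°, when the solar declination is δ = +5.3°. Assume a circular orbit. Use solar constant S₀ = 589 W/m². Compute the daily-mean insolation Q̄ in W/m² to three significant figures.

Q̄ ≈ 133 W/m²

cos H₀ = −tan(-37.1°) tan(+5.300°) = 0.0702, H₀ = 1.5006 rad.
Bracket: H₀ sin φ sin δ + cos φ cos δ sin H₀ = 1.5006×-0.60321×0.09237 + 0.79758×0.99572×0.99754 = -0.083611 + 0.792213 = 0.708602.
Q̄ = (S₀/π) × [bracket] = (589/π) × 0.708602 = 132.9 W/m².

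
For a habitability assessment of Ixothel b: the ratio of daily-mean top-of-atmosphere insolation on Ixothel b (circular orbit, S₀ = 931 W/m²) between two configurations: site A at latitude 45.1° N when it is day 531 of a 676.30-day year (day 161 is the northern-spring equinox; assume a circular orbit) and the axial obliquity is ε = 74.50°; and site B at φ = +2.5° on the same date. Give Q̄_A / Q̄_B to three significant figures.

— Configuration A (φ=+45.1°):
Solar longitude: λ_s = 360° × (531 − 161)/676.30 = 196.954°.
sin δ = sin 74.50° × sin 196.954° = -0.28100, so δ = -16.320°.
cos H₀ = −tan(+45.1°) tan(-16.320°) = 0.2938, H₀ = 1.2726 rad.
Bracket: H₀ sin φ sin δ + cos φ cos δ sin H₀ = 1.2726×0.70834×-0.28100 + 0.70587×0.95971×0.95586 = -0.253303 + 0.647529 = 0.394226.
Q̄ = (S₀/π) × [bracket] = (931/π) × 0.394226 = 116.83 W/m².
— Configuration B (φ=+2.5°):
cos H₀ = −tan(+2.5°) tan(-16.320°) = 0.0128, H₀ = 1.5580 rad.
Bracket: H₀ sin φ sin δ + cos φ cos δ sin H₀ = 1.5580×0.04362×-0.28100 + 0.99905×0.95971×0.99992 = -0.019097 + 0.958722 = 0.939625.
Q̄ = (S₀/π) × [bracket] = (931/π) × 0.939625 = 278.45 W/m².
Ratio Q̄_A / Q̄_B = 116.83 / 278.45 = 0.4196.

Q̄_A / Q̄_B ≈ 0.420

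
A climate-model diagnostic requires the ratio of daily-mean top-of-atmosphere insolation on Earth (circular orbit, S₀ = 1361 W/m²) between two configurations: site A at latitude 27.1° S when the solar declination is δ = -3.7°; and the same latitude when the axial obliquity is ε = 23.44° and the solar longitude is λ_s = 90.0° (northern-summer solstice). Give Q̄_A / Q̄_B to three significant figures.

Q̄_A / Q̄_B ≈ 1.69

— Configuration A (φ=-27.1°):
cos H₀ = −tan(-27.1°) tan(-3.700°) = -0.0331, H₀ = 1.6039 rad.
Bracket: H₀ sin φ sin δ + cos φ cos δ sin H₀ = 1.6039×-0.45554×-0.06453 + 0.89021×0.99792×0.99945 = 0.047148 + 0.887870 = 0.935018.
Q̄ = (S₀/π) × [bracket] = (1361/π) × 0.935018 = 405.07 W/m².
— Configuration B (φ=-27.1°):
Solar declination: sin δ = sin ε · sin λ_s = sin 23.44° × sin 90.0° = 0.39779, so δ = +23.440°.
cos H₀ = −tan(-27.1°) tan(+23.440°) = 0.2219, H₀ = 1.3471 rad.
Bracket: H₀ sin φ sin δ + cos φ cos δ sin H₀ = 1.3471×-0.45554×0.39779 + 0.89021×0.91748×0.97508 = -0.244107 + 0.796396 = 0.552289.
Q̄ = (S₀/π) × [bracket] = (1361/π) × 0.552289 = 239.26 W/m².
Ratio Q̄_A / Q̄_B = 405.07 / 239.26 = 1.693.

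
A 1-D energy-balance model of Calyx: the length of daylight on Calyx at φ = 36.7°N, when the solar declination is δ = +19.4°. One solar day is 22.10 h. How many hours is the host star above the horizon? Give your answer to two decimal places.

12.92 h

cos H₀ = −tan φ · tan δ = −tan(+36.7°) × tan(+19.400°) = -0.2625, so H₀ = 1.8364 rad = 105.22°.
Daylight = 2H₀/(2π) × 22.10 h = (1.8364/π) × 22.10 = 12.92 h.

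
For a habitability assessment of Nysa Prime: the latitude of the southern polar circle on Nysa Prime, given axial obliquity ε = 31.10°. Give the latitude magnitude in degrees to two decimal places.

58.90°

The polar circle is the lowest latitude that experiences at least one full rotation of continuous darkness at the northern-summer solstice; it lies at |ϕ| = 90° − ε = 90° − 31.10° = 58.90°.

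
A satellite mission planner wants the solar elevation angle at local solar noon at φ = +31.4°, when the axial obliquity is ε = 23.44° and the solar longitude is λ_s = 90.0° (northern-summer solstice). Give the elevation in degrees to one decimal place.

Solar declination: sin δ = sin ε · sin λ_s = sin 23.44° × sin 90.0° = 0.39779, so δ = +23.440°.
At local noon the hour angle is zero, so the zenith angle equals |φ − δ| = |+31.4° − (+23.440°)| = 7.960°.
Elevation = 90° − 7.960° = 82.0°.

82.0°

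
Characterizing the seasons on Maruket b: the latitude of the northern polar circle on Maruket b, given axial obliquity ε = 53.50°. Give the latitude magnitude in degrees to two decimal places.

The polar circle is the lowest latitude that experiences at least one full rotation of continuous daylight at the northern-summer solstice; it lies at |φ| = 90° − ε = 90° − 53.50° = 36.50°.

36.50°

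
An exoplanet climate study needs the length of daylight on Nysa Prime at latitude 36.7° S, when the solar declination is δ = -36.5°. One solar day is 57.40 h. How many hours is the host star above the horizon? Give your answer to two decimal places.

39.37 h

cos h₀ = −tan ϕ · tan δ = −tan(-36.7°) × tan(-36.500°) = -0.5515, so h₀ = 2.1550 rad = 123.47°.
Daylight = 2h₀/(2π) × 57.40 h = (2.1550/π) × 57.40 = 39.37 h.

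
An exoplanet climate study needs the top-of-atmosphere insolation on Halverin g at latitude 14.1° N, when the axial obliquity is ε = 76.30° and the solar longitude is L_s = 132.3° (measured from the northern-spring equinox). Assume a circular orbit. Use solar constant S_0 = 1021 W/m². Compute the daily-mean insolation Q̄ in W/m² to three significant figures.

Solar declination: sin δ = sin ε · sin L_s = sin 76.30° × sin 132.3° = 0.71859, so δ = +45.938°.
cos h₀ = −tan(+14.1°) tan(+45.938°) = -0.2595, h₀ = 1.8333 rad.
Bracket: h₀ sin ϕ sin δ + cos ϕ cos δ sin h₀ = 1.8333×0.24362×0.71859 + 0.96987×0.69544×0.96573 = 0.320943 + 0.651372 = 0.972315.
Q̄ = (S_0/π) × [bracket] = (1021/π) × 0.972315 = 316.0 W/m².

Q̄ ≈ 316 W/m²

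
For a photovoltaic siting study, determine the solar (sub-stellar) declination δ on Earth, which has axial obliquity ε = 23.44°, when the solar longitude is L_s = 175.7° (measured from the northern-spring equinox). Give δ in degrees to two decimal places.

sin δ = sin ε · sin L_s = sin 23.44° × sin 175.7° = 0.029826.
δ = arcsin(0.029826) = +1.71°.

δ = +1.71°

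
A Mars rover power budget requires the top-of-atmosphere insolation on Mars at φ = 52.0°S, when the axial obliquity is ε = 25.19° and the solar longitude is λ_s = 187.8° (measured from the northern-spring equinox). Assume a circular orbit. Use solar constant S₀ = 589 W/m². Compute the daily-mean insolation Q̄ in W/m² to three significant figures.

Solar declination: sin δ = sin ε · sin λ_s = sin 25.19° × sin 187.8° = -0.05776, so δ = -3.311°.
cos H₀ = −tan(-52.0°) tan(-3.311°) = -0.0741, H₀ = 1.6449 rad.
Bracket: H₀ sin φ sin δ + cos φ cos δ sin H₀ = 1.6449×-0.78801×-0.05776 + 0.61566×0.99833×0.99725 = 0.074868 + 0.612942 = 0.687810.
Q̄ = (S₀/π) × [bracket] = (589/π) × 0.687810 = 129.0 W/m².

Q̄ ≈ 129 W/m²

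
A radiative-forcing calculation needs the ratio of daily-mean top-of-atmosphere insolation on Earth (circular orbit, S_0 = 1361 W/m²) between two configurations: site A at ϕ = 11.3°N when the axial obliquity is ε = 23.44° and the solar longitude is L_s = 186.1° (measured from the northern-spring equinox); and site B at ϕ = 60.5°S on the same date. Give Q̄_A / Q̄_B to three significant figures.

— Configuration A (ϕ=+11.3°):
Solar declination: sin δ = sin ε · sin L_s = sin 23.44° × sin 186.1° = -0.04227, so δ = -2.423°.
cos h₀ = −tan(+11.3°) tan(-2.423°) = 0.0085, h₀ = 1.5623 rad.
Bracket: h₀ sin ϕ sin δ + cos ϕ cos δ sin h₀ = 1.5623×0.19595×-0.04227 + 0.98061×0.99911×0.99996 = -0.012940 + 0.979698 = 0.966758.
Q̄ = (S_0/π) × [bracket] = (1361/π) × 0.966758 = 418.82 W/m².
— Configuration B (ϕ=-60.5°):
cos h₀ = −tan(-60.5°) tan(-2.423°) = -0.0748, h₀ = 1.6456 rad.
Bracket: h₀ sin ϕ sin δ + cos ϕ cos δ sin h₀ = 1.6456×-0.87036×-0.04227 + 0.49242×0.99911×0.99720 = 0.060542 + 0.490604 = 0.551146.
Q̄ = (S_0/π) × [bracket] = (1361/π) × 0.551146 = 238.77 W/m².
Ratio Q̄_A / Q̄_B = 418.82 / 238.77 = 1.754.

Q̄_A / Q̄_B ≈ 1.75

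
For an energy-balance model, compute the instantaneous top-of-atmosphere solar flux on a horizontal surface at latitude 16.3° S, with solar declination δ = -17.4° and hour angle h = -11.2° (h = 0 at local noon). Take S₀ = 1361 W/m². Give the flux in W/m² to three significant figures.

1.34e+03 W/m²

cos θ_z = sin φ sin δ + cos φ cos δ cos h = 0.083931 + 0.898442 = 0.982373.
Flux = S₀ · cos θ_z = 1361 × 0.982373 = 1337 W/m².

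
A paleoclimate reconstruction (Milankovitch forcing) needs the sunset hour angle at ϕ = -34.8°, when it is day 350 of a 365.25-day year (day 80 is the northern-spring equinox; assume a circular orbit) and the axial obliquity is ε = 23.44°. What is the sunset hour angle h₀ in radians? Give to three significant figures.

Solar longitude: L_s = 360° × (350 − 80)/365.25 = 266.119°.
sin δ = sin 23.44° × sin 266.119° = -0.39688, so δ = -23.383°.
cos h₀ = −tan ϕ · tan δ = −tan(-34.8°) × tan(-23.383°) = -0.3005, so h₀ = 1.8760 rad = 107.49°.

h₀ = 1.88 rad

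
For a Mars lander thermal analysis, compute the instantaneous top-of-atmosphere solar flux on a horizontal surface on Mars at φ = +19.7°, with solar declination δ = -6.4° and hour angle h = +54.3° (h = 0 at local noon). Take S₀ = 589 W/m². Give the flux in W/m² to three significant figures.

cos θ_z = sin φ sin δ + cos φ cos δ cos h = -0.037576 + 0.545963 = 0.508387.
Flux = S₀ · cos θ_z = 589 × 0.508387 = 299.4 W/m².

299 W/m²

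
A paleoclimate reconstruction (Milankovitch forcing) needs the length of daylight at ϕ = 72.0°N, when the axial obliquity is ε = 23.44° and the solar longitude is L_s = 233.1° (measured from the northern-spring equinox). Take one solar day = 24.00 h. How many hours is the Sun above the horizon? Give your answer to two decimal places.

0.00 h

Solar declination: sin δ = sin ε · sin L_s = sin 23.44° × sin 233.1° = -0.31811, so δ = -18.548°.
cos h₀ = −tan ϕ · tan δ = 1.0327 ≥ 1, so the Sun never rises (polar night) and h₀ = 0.
Daylight = 2h₀/(2π) × 24.00 h = (0.0000/π) × 24.00 = 0.00 h.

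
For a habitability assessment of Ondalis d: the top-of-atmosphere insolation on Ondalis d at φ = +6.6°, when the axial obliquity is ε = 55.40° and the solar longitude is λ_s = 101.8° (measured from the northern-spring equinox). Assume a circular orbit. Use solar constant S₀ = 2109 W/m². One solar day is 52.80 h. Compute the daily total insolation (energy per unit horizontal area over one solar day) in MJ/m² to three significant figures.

Solar declination: sin δ = sin ε · sin λ_s = sin 55.40° × sin 101.8° = 0.80574, so δ = +53.682°.
cos H₀ = −tan(+6.6°) tan(+53.682°) = -0.1574, H₀ = 1.7289 rad.
Bracket: H₀ sin φ sin δ + cos φ cos δ sin H₀ = 1.7289×0.11494×0.80574 + 0.99337×0.59227×0.98753 = 0.160116 + 0.581007 = 0.741123.
Q̄ = (S₀/π) × [bracket] = (2109/π) × 0.741123 = 497.53 W/m².
Daily total = Q̄ × 52.80 h × 3600 s/h = 497.53 × 52.80 × 3600 / 10⁶ = 94.57 MJ/m².

94.6 MJ/m²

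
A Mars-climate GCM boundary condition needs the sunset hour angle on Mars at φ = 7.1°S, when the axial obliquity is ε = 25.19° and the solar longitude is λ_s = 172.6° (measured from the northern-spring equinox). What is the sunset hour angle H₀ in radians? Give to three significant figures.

H₀ = 1.56 rad

Solar declination: sin δ = sin ε · sin λ_s = sin 25.19° × sin 172.6° = 0.05482, so δ = +3.142°.
cos H₀ = −tan φ · tan δ = −tan(-7.1°) × tan(+3.142°) = 0.0068, so H₀ = 1.5640 rad = 89.61°.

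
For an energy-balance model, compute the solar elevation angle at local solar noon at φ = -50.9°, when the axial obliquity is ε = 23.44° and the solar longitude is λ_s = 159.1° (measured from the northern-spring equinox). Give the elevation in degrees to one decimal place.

30.9°

Solar declination: sin δ = sin ε · sin λ_s = sin 23.44° × sin 159.1° = 0.14191, so δ = +8.158°.
At local noon the hour angle is zero, so the zenith angle equals |φ − δ| = |-50.9° − (+8.158°)| = 59.058°.
Elevation = 90° − 59.058° = 30.9°.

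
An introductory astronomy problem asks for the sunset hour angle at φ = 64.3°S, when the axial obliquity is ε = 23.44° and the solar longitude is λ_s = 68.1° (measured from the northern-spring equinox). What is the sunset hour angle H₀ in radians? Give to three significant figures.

H₀ = 0.600 rad

Solar declination: sin δ = sin ε · sin λ_s = sin 23.44° × sin 68.1° = 0.36908, so δ = +21.659°.
cos H₀ = −tan φ · tan δ = −tan(-64.3°) × tan(+21.659°) = 0.8252, so H₀ = 0.6003 rad = 34.40°.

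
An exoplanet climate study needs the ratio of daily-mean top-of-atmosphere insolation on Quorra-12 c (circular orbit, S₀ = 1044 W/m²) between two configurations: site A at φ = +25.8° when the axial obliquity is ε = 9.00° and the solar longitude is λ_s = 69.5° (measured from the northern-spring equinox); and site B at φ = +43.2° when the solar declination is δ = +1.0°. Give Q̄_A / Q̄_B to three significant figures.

Q̄_A / Q̄_B ≈ 1.33

— Configuration A (φ=+25.8°):
Solar declination: sin δ = sin ε · sin λ_s = sin 9.00° × sin 69.5° = 0.14653, so δ = +8.426°.
cos H₀ = −tan(+25.8°) tan(+8.426°) = -0.0716, H₀ = 1.6425 rad.
Bracket: H₀ sin φ sin δ + cos φ cos δ sin H₀ = 1.6425×0.43523×0.14653 + 0.90032×0.98921×0.99743 = 0.104749 + 0.888317 = 0.993066.
Q̄ = (S₀/π) × [bracket] = (1044/π) × 0.993066 = 330.01 W/m².
— Configuration B (φ=+43.2°):
cos H₀ = −tan(+43.2°) tan(+1.000°) = -0.0164, H₀ = 1.5872 rad.
Bracket: H₀ sin φ sin δ + cos φ cos δ sin H₀ = 1.5872×0.68455×0.01745 + 0.72897×0.99985×0.99987 = 0.018960 + 0.728766 = 0.747726.
Q̄ = (S₀/π) × [bracket] = (1044/π) × 0.747726 = 248.48 W/m².
Ratio Q̄_A / Q̄_B = 330.01 / 248.48 = 1.328.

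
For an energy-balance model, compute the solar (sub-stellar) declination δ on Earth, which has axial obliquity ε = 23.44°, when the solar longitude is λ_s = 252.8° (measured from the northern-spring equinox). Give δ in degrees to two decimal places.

δ = -22.33°

sin δ = sin ε · sin λ_s = sin 23.44° × sin 252.8° = -0.379999.
δ = arcsin(-0.379999) = -22.33°.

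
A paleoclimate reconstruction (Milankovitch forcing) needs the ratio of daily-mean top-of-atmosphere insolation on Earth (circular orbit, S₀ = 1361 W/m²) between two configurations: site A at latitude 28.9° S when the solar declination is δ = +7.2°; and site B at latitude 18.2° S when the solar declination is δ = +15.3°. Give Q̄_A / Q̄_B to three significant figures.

— Configuration A (φ=-28.9°):
cos H₀ = −tan(-28.9°) tan(+7.200°) = 0.0697, H₀ = 1.5010 rad.
Bracket: H₀ sin φ sin δ + cos φ cos δ sin H₀ = 1.5010×-0.48328×0.12533 + 0.87546×0.99211×0.99757 = -0.090915 + 0.866442 = 0.775527.
Q̄ = (S₀/π) × [bracket] = (1361/π) × 0.775527 = 335.97 W/m².
— Configuration B (φ=-18.2°):
cos H₀ = −tan(-18.2°) tan(+15.300°) = 0.0899, H₀ = 1.4807 rad.
Bracket: H₀ sin φ sin δ + cos φ cos δ sin H₀ = 1.4807×-0.31233×0.26387 + 0.94997×0.96456×0.99595 = -0.122031 + 0.912592 = 0.790561.
Q̄ = (S₀/π) × [bracket] = (1361/π) × 0.790561 = 342.49 W/m².
Ratio Q̄_A / Q̄_B = 335.97 / 342.49 = 0.9810.

Q̄_A / Q̄_B ≈ 0.981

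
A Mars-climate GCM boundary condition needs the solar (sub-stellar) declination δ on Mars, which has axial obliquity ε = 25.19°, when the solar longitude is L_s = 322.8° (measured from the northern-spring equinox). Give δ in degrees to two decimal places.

sin δ = sin ε · sin L_s = sin 25.19° × sin 322.8° = -0.257330.
δ = arcsin(-0.257330) = -14.91°.

δ = -14.91°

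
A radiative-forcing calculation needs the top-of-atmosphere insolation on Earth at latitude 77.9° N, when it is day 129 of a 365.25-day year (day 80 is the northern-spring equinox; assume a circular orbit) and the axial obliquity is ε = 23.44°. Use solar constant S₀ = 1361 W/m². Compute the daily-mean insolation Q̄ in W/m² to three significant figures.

Solar longitude: λ_s = 360° × (129 − 80)/365.25 = 48.296°.
sin δ = sin 23.44° × sin 48.296° = 0.29698, so δ = +17.277°.
cos H₀ = −tan(+77.9°) tan(+17.277°) = -1.4508 ≤ −1 ⇒ polar day, H₀ = π.
Bracket: H₀ sin φ sin δ + cos φ cos δ sin H₀ = 3.1416×0.97778×0.29698 + 0.20962×0.95488×0.00000 = 0.912261 + 0.000000 = 0.912261.
Q̄ = (S₀/π) × [bracket] = (1361/π) × 0.912261 = 395.2 W/m².

Q̄ ≈ 395 W/m²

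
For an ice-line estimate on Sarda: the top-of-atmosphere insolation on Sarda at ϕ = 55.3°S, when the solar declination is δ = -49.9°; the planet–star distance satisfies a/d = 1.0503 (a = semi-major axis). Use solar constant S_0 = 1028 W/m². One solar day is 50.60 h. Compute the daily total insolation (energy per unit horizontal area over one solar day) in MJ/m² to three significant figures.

cos h₀ = −tan(-55.3°) tan(-49.900°) = -1.7150 ≤ −1 ⇒ polar day, h₀ = π.
Bracket: h₀ sin ϕ sin δ + cos ϕ cos δ sin h₀ = 3.1416×-0.82214×-0.76492 + 0.56928×0.64412×0.00000 = 1.975662 + 0.000000 = 1.975662.
Inverse-square distance factor (a/d)² = 1.0503² = 1.103130.
Q̄ = (S_0/π) × 1.103130 × [bracket] = (1028/π) × 1.103130 × 1.975662 = 713.15 W/m².
Daily total = Q̄ × 50.60 h × 3600 s/h = 713.15 × 50.60 × 3600 / 10⁶ = 129.9 MJ/m².

130 MJ/m²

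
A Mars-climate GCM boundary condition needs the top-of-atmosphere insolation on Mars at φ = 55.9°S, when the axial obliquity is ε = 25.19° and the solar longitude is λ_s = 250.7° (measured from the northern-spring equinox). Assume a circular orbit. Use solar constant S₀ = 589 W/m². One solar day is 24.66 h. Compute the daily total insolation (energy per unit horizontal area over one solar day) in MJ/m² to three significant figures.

19.1 MJ/m²

Solar declination: sin δ = sin ε · sin λ_s = sin 25.19° × sin 250.7° = -0.40170, so δ = -23.685°.
cos H₀ = −tan(-55.9°) tan(-23.685°) = -0.6479, H₀ = 2.2756 rad.
Bracket: H₀ sin φ sin δ + cos φ cos δ sin H₀ = 2.2756×-0.82806×-0.40170 + 0.56064×0.91577×0.76174 = 0.756937 + 0.391090 = 1.148027.
Q̄ = (S₀/π) × [bracket] = (589/π) × 1.148027 = 215.24 W/m².
Daily total = Q̄ × 24.66 h × 3600 s/h = 215.24 × 24.66 × 3600 / 10⁶ = 19.11 MJ/m².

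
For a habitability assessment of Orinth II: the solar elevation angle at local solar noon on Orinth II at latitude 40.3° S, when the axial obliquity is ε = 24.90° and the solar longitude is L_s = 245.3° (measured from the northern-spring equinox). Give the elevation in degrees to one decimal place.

Solar declination: sin δ = sin ε · sin L_s = sin 24.90° × sin 245.3° = -0.38251, so δ = -22.490°.
At local noon the hour angle is zero, so the zenith angle equals |ϕ − δ| = |-40.3° − (-22.490°)| = 17.810°.
Elevation = 90° − 17.810° = 72.2°.

72.2°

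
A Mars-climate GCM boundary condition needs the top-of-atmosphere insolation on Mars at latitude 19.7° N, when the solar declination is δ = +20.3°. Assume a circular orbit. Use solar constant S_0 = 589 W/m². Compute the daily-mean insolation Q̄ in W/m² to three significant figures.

Q̄ ≈ 201 W/m²

cos h₀ = −tan(+19.7°) tan(+20.300°) = -0.1324, h₀ = 1.7036 rad.
Bracket: h₀ sin ϕ sin δ + cos ϕ cos δ sin h₀ = 1.7036×0.33710×0.34694 + 0.94147×0.93789×0.99119 = 0.199242 + 0.875216 = 1.074458.
Q̄ = (S_0/π) × [bracket] = (589/π) × 1.074458 = 201.4 W/m².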